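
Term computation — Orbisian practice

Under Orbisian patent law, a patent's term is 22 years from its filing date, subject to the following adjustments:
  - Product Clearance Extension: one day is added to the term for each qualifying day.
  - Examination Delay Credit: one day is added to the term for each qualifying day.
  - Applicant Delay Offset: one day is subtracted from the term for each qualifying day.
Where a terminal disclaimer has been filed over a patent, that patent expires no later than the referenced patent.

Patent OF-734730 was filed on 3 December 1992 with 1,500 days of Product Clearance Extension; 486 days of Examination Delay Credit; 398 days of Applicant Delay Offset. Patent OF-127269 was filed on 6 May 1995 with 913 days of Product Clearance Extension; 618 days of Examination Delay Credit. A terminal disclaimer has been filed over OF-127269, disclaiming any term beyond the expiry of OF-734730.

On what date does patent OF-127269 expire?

2019-04-09

Natural term of OF-127269:
  Base: filing + 22 years → 6 May 2017.
  Product Clearance Extension: +913 days → 5 November 2019.
  Examination Delay Credit: +618 days → 15 July 2021.
Expiry of referenced patent OF-734730:
  Base: filing + 22 years → 3 December 2014.
  Product Clearance Extension: +1500 days → 11 January 2019.
  Examination Delay Credit: +486 days → 11 May 2020.
  Applicant Delay Offset: −398 days → 9 April 2019.
Terminal disclaimer: OF-127269 expires on the earlier of 15 July 2021 and 9 April 2019.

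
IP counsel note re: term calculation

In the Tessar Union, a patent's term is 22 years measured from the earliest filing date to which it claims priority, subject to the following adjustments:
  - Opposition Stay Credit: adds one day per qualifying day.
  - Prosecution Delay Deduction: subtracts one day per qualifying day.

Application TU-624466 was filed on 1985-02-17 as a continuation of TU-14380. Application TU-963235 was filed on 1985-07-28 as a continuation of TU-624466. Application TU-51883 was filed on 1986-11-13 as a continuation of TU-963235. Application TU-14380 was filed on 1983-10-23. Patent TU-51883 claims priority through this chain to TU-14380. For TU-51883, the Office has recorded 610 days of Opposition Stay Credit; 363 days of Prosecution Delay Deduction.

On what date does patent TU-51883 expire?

June 27, 2006

Earliest priority filing: 23 October 1983.
Base term: 23 October 1983 + 22 years → 23 October 2005.
Opposition Stay Credit: +610 days → 25 June 2007.
Prosecution Delay Deduction: −363 days → 27 June 2006.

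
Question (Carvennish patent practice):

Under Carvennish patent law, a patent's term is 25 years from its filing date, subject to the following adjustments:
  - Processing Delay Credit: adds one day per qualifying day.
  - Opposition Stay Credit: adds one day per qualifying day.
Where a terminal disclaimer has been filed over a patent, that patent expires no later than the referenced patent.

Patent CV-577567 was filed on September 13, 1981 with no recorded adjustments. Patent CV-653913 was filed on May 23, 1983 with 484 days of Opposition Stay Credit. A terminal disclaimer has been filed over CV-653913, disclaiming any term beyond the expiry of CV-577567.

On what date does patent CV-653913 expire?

September 13, 2006

Natural term of CV-653913:
  Base: filing + 25 years → 23 May 2008.
  Opposition Stay Credit: +484 days → 19 September 2009.
Expiry of referenced patent CV-577567:
  Base: filing + 25 years → 13 September 2006.
Terminal disclaimer: CV-653913 expires on the earlier of 19 September 2009 and 13 September 2006.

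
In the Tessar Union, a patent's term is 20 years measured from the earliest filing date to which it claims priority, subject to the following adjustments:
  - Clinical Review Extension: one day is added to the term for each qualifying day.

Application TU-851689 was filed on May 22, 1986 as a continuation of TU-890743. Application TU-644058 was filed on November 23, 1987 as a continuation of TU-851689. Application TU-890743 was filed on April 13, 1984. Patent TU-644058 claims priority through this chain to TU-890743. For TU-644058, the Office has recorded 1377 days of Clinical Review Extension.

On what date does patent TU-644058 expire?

Earliest priority filing: 13 April 1984.
Base term: 13 April 1984 + 20 years → 13 April 2004.
Clinical Review Extension: +1377 days → 20 January 2008.

2008-01-20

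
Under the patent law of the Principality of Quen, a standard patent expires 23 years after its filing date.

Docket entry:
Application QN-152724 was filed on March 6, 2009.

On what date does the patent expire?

2032-03-06

Filing date + 23 years → 6 March 2032.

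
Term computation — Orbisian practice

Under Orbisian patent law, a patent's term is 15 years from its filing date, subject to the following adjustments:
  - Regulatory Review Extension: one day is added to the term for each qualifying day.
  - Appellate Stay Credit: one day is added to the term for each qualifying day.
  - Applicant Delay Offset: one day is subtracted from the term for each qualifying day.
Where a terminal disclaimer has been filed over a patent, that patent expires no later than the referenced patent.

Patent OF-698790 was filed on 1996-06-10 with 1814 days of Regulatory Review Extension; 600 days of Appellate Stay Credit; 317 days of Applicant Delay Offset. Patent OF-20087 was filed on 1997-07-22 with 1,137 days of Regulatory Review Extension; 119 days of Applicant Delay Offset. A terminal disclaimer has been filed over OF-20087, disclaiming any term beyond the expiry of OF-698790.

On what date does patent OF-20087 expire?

Natural term of OF-20087:
  Base: filing + 15 years → 22 July 2012.
  Regulatory Review Extension: +1137 days → 2 September 2015.
  Applicant Delay Offset: −119 days → 6 May 2015.
Expiry of referenced patent OF-698790:
  Base: filing + 15 years → 10 June 2011.
  Regulatory Review Extension: +1814 days → 28 May 2016.
  Appellate Stay Credit: +600 days → 18 January 2018.
  Applicant Delay Offset: −317 days → 7 March 2017.
Terminal disclaimer: OF-20087 expires on the earlier of 6 May 2015 and 7 March 2017.

May 6, 2015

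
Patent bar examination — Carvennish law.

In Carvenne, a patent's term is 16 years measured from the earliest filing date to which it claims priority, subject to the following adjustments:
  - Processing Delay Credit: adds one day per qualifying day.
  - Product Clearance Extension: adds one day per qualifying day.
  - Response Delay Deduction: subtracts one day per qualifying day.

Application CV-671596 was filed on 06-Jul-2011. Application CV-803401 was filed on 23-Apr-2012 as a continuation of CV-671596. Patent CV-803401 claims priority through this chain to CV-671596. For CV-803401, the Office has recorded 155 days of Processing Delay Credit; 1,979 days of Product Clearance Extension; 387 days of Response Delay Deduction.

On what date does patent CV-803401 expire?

Earliest priority filing: 6 July 2011.
Base term: 6 July 2011 + 16 years → 6 July 2027.
Processing Delay Credit: +155 days → 8 December 2027.
Product Clearance Extension: +1979 days → 9 May 2033.
Response Delay Deduction: −387 days → 17 April 2032.

April 17, 2032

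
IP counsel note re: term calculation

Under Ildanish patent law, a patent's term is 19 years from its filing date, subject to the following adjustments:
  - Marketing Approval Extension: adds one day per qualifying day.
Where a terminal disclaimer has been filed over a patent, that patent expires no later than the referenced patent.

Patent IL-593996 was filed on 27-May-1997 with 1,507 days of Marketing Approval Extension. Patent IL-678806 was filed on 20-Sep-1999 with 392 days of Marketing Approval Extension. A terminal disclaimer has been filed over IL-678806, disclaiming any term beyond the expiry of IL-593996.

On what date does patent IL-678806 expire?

October 17, 2019

Natural term of IL-678806:
  Base: filing + 19 years → 20 September 2018.
  Marketing Approval Extension: +392 days → 17 October 2019.
Expiry of referenced patent IL-593996:
  Base: filing + 19 years → 27 May 2016.
  Marketing Approval Extension: +1507 days → 12 July 2020.
Terminal disclaimer: IL-678806 expires on the earlier of 17 October 2019 and 12 July 2020.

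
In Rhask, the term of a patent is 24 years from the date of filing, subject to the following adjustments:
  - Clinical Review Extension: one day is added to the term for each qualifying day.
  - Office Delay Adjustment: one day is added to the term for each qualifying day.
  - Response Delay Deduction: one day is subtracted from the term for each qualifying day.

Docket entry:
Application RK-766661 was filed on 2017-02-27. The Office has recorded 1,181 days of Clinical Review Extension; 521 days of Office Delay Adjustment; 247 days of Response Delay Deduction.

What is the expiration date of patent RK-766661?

Base term: filing date + 24 years → 27 February 2041.
Clinical Review Extension: +1181 days → 23 May 2044.
Office Delay Adjustment: +521 days → 26 October 2045.
Response Delay Deduction: −247 days → 21 February 2045.

2045-02-21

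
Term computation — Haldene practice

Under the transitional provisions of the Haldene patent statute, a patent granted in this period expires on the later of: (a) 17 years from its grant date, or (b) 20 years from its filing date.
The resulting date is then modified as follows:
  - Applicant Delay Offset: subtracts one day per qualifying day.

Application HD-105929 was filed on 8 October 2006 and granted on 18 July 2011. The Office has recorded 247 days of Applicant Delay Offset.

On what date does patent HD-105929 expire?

(a) grant + 17 years → 18 July 2028.
(b) filing + 20 years → 8 October 2026.
Later of the two: 18 July 2028.
Applicant Delay Offset: −247 days → 14 November 2027.

2027-11-14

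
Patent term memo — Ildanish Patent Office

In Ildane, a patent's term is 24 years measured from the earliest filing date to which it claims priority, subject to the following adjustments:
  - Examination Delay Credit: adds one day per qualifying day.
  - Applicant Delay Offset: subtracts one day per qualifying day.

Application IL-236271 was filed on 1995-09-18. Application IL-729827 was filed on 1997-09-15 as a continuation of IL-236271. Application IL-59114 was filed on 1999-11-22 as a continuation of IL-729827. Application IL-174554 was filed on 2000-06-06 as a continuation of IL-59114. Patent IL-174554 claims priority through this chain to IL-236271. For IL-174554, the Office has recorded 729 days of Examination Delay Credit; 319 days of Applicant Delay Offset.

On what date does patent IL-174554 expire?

Earliest priority filing: 18 September 1995.
Base term: 18 September 1995 + 24 years → 18 September 2019.
Examination Delay Credit: +729 days → 16 September 2021.
Applicant Delay Offset: −319 days → 1 November 2020.

2020-11-01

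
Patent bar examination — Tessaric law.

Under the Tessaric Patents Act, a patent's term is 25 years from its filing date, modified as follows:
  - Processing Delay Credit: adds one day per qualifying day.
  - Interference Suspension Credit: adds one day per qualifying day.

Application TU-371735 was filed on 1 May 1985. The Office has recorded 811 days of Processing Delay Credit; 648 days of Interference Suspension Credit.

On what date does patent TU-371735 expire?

Base term: filing date + 25 years → 1 May 2010.
Processing Delay Credit: +811 days → 20 July 2012.
Interference Suspension Credit: +648 days → 29 April 2014.

April 29, 2014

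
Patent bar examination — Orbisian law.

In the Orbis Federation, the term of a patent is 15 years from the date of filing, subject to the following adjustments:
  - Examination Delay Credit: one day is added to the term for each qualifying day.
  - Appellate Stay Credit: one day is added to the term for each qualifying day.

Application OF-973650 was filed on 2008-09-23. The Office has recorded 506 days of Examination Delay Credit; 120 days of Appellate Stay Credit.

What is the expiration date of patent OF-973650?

2025-06-10

Base term: filing date + 15 years → 23 September 2023.
Examination Delay Credit: +506 days → 10 February 2025.
Appellate Stay Credit: +120 days → 10 June 2025.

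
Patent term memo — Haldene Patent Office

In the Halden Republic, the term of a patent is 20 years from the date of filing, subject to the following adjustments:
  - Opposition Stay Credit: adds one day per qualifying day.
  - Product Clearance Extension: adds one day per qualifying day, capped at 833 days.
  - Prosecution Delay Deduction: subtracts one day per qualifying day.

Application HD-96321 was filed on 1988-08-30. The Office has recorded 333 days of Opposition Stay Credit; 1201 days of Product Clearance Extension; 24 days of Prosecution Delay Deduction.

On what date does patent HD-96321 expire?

October 16, 2011

Base term: filing date + 20 years → 30 August 2008.
Opposition Stay Credit: +333 days → 29 July 2009.
Product Clearance Extension: 1201 days claimed exceeds the 833-day cap, so +833 days → 9 November 2011.
Prosecution Delay Deduction: −24 days → 16 October 2011.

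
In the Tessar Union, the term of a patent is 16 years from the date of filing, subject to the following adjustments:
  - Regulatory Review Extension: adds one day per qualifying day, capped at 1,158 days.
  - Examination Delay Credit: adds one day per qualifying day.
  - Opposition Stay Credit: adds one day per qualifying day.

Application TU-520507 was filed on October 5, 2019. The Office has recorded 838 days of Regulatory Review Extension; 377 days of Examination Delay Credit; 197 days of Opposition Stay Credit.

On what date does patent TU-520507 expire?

2039-08-17

Base term: filing date + 16 years → 5 October 2035.
Regulatory Review Extension: 838 days (within the 1158-day cap) → +838 days → 20 January 2038.
Examination Delay Credit: +377 days → 1 February 2039.
Opposition Stay Credit: +197 days → 17 August 2039.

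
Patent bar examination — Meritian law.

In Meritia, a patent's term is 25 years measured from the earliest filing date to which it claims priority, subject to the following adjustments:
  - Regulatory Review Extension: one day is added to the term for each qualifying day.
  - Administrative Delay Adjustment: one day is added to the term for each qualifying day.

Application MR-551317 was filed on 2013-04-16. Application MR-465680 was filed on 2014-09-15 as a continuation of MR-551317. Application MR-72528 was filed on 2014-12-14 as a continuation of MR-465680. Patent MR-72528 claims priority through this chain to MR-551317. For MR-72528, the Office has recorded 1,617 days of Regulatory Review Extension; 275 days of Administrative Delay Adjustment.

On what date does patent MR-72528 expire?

2043-06-21

Earliest priority filing: 16 April 2013.
Base term: 16 April 2013 + 25 years → 16 April 2038.
Regulatory Review Extension: +1617 days → 19 September 2042.
Administrative Delay Adjustment: +275 days → 21 June 2043.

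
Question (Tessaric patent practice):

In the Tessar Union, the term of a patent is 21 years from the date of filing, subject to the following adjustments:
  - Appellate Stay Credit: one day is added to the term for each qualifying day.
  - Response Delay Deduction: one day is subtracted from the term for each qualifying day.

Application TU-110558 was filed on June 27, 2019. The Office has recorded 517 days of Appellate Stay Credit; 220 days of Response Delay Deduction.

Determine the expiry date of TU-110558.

Base term: filing date + 21 years → 27 June 2040.
Appellate Stay Credit: +517 days → 26 November 2041.
Response Delay Deduction: −220 days → 20 April 2041.

2041-04-20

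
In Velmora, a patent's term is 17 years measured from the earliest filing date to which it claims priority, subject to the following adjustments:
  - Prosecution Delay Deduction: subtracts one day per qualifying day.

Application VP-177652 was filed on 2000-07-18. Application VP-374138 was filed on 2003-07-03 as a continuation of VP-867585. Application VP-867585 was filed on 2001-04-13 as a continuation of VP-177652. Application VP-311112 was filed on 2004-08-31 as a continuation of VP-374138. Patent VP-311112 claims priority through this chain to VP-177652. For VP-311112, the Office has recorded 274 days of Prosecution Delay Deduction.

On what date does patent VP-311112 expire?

Earliest priority filing: 18 July 2000.
Base term: 18 July 2000 + 17 years → 18 July 2017.
Prosecution Delay Deduction: −274 days → 17 October 2016.

2016-10-17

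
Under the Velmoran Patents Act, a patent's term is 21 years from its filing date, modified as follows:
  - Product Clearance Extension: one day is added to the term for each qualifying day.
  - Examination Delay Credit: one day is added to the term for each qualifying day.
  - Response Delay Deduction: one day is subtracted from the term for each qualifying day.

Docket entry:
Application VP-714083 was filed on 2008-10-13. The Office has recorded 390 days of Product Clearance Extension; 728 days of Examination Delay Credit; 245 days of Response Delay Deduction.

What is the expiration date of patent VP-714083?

Base term: filing date + 21 years → 13 October 2029.
Product Clearance Extension: +390 days → 7 November 2030.
Examination Delay Credit: +728 days → 4 November 2032.
Response Delay Deduction: −245 days → 4 March 2032.

2032-03-04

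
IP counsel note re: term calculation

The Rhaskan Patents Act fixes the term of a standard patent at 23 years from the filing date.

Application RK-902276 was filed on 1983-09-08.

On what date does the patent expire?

2006-09-08

Filing date + 23 years → 8 September 2006.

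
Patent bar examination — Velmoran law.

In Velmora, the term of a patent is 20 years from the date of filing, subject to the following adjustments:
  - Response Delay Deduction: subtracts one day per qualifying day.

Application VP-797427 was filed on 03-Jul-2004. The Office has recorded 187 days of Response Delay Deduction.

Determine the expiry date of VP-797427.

December 29, 2023

Base term: filing date + 20 years → 3 July 2024.
Response Delay Deduction: −187 days → 29 December 2023.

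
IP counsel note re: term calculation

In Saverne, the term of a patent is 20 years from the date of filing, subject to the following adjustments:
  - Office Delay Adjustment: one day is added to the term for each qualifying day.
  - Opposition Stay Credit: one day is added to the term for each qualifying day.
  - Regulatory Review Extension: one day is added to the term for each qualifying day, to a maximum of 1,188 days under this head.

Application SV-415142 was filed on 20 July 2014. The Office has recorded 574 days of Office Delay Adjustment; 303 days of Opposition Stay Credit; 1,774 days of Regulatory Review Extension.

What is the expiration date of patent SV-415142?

March 15, 2040

Base term: filing date + 20 years → 20 July 2034.
Office Delay Adjustment: +574 days → 14 February 2036.
Opposition Stay Credit: +303 days → 13 December 2036.
Regulatory Review Extension: 1774 days claimed exceeds the 1188-day cap, so +1188 days → 15 March 2040.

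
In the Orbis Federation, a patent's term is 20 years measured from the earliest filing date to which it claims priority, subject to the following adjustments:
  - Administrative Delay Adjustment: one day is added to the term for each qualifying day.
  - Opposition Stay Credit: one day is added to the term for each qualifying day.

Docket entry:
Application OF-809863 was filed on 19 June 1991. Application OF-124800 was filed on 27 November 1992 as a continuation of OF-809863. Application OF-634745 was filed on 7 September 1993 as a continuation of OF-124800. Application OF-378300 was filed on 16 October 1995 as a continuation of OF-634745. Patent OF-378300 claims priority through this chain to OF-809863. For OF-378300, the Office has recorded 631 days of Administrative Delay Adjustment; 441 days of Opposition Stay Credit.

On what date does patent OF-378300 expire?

2014-05-26

Earliest priority filing: 19 June 1991.
Base term: 19 June 1991 + 20 years → 19 June 2011.
Administrative Delay Adjustment: +631 days → 11 March 2013.
Opposition Stay Credit: +441 days → 26 May 2014.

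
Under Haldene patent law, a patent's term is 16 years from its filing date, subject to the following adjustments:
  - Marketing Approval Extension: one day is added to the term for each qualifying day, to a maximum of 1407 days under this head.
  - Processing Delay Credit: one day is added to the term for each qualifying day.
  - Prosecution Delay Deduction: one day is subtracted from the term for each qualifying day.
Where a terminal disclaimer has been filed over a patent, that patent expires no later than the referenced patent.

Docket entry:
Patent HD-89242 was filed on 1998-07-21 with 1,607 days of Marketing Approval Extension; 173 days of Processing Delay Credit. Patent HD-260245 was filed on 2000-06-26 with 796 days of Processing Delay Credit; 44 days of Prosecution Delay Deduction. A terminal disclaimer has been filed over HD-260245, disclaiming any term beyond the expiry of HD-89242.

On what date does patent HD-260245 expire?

Natural term of HD-260245:
  Base: filing + 16 years → 26 June 2016.
  Processing Delay Credit: +796 days → 31 August 2018.
  Prosecution Delay Deduction: −44 days → 18 July 2018.
Expiry of referenced patent HD-89242:
  Base: filing + 16 years → 21 July 2014.
  Marketing Approval Extension: 1607 days claimed exceeds the 1407-day cap, so +1407 days → 28 May 2018.
  Processing Delay Credit: +173 days → 17 November 2018.
Terminal disclaimer: HD-260245 expires on the earlier of 18 July 2018 and 17 November 2018.

2018-07-18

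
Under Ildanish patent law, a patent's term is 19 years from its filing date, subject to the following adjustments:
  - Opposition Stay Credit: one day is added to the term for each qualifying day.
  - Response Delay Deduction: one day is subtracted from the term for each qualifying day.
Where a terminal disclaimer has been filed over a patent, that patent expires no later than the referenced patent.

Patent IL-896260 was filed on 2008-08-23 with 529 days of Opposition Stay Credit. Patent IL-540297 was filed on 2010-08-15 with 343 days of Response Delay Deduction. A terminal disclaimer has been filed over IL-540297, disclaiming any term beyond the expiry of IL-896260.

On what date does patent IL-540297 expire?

2028-09-06

Natural term of IL-540297:
  Base: filing + 19 years → 15 August 2029.
  Response Delay Deduction: −343 days → 6 September 2028.
Expiry of referenced patent IL-896260:
  Base: filing + 19 years → 23 August 2027.
  Opposition Stay Credit: +529 days → 2 February 2029.
Terminal disclaimer: IL-540297 expires on the earlier of 6 September 2028 and 2 February 2029.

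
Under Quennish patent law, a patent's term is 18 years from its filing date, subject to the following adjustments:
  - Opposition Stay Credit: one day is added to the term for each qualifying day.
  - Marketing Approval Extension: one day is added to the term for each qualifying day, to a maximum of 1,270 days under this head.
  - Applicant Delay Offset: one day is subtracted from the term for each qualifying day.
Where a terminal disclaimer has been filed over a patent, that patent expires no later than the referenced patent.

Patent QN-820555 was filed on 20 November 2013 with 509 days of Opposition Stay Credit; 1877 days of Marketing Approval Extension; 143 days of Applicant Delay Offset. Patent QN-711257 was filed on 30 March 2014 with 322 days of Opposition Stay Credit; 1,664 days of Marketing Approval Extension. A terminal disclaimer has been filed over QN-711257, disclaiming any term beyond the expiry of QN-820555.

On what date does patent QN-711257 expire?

2036-05-13

Natural term of QN-711257:
  Base: filing + 18 years → 30 March 2032.
  Opposition Stay Credit: +322 days → 15 February 2033.
  Marketing Approval Extension: 1664 days claimed exceeds the 1270-day cap, so +1270 days → 8 August 2036.
Expiry of referenced patent QN-820555:
  Base: filing + 18 years → 20 November 2031.
  Opposition Stay Credit: +509 days → 12 April 2033.
  Marketing Approval Extension: 1877 days claimed exceeds the 1270-day cap, so +1270 days → 3 October 2036.
  Applicant Delay Offset: −143 days → 13 May 2036.
Terminal disclaimer: QN-711257 expires on the earlier of 8 August 2036 and 13 May 2036.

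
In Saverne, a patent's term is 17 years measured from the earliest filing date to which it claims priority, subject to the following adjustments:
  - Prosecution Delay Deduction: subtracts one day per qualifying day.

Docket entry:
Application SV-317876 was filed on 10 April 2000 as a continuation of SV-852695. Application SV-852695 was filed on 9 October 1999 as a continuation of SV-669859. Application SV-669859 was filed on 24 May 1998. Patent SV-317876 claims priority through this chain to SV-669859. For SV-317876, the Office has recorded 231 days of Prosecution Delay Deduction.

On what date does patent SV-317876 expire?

October 5, 2014

Earliest priority filing: 24 May 1998.
Base term: 24 May 1998 + 17 years → 24 May 2015.
Prosecution Delay Deduction: −231 days → 5 October 2014.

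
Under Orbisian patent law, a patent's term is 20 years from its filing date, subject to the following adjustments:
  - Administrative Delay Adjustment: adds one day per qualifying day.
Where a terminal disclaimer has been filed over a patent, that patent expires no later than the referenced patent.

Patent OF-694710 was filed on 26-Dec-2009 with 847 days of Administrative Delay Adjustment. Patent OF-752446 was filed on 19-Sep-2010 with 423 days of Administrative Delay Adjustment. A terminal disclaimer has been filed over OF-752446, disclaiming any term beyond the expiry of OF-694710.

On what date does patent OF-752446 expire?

2031-11-16

Natural term of OF-752446:
  Base: filing + 20 years → 19 September 2030.
  Administrative Delay Adjustment: +423 days → 16 November 2031.
Expiry of referenced patent OF-694710:
  Base: filing + 20 years → 26 December 2029.
  Administrative Delay Adjustment: +847 days → 21 April 2032.
Terminal disclaimer: OF-752446 expires on the earlier of 16 November 2031 and 21 April 2032.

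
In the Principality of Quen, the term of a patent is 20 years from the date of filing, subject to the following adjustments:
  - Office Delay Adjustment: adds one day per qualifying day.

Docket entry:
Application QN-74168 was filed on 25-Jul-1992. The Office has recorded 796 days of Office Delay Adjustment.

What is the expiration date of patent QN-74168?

Base term: filing date + 20 years → 25 July 2012.
Office Delay Adjustment: +796 days → 29 September 2014.

September 29, 2014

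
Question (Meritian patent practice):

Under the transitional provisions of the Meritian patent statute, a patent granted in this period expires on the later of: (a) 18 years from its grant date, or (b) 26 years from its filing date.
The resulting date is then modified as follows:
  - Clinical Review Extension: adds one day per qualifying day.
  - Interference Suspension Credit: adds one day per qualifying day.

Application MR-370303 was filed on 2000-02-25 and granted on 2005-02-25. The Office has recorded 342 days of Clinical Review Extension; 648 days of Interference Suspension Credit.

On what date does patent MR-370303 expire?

(a) grant + 18 years → 25 February 2023.
(b) filing + 26 years → 25 February 2026.
Later of the two: 25 February 2026.
Clinical Review Extension: +342 days → 2 February 2027.
Interference Suspension Credit: +648 days → 11 November 2028.

November 11, 2028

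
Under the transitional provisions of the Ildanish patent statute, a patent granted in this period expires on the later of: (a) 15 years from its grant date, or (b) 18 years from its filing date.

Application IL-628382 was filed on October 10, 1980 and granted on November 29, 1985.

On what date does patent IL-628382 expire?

2000-11-29

(a) grant + 15 years → 29 November 2000.
(b) filing + 18 years → 10 October 1998.
Later of the two: 29 November 2000.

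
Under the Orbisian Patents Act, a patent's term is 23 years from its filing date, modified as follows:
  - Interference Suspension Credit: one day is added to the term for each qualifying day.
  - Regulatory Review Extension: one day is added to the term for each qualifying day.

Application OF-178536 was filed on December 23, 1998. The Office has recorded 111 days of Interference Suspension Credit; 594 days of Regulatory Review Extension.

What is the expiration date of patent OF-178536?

2023-11-28

Base term: filing date + 23 years → 23 December 2021.
Interference Suspension Credit: +111 days → 13 April 2022.
Regulatory Review Extension: +594 days → 28 November 2023.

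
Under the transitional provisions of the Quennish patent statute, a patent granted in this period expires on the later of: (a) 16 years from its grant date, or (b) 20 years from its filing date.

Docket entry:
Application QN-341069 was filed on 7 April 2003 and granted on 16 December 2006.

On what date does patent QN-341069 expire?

2023-04-07

(a) grant + 16 years → 16 December 2022.
(b) filing + 20 years → 7 April 2023.
Later of the two: 7 April 2023.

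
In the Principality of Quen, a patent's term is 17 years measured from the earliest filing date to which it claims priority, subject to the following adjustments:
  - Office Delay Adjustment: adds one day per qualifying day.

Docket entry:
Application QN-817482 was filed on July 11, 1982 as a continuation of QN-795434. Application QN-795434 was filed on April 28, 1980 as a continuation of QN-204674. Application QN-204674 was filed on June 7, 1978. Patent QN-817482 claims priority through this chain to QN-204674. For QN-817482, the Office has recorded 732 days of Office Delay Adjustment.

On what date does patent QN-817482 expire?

Earliest priority filing: 7 June 1978.
Base term: 7 June 1978 + 17 years → 7 June 1995.
Office Delay Adjustment: +732 days → 8 June 1997.

1997-06-08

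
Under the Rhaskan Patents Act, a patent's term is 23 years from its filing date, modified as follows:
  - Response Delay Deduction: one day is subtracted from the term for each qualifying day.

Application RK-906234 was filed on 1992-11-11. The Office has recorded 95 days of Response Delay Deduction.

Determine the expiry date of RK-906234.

August 8, 2015

Base term: filing date + 23 years → 11 November 2015.
Response Delay Deduction: −95 days → 8 August 2015.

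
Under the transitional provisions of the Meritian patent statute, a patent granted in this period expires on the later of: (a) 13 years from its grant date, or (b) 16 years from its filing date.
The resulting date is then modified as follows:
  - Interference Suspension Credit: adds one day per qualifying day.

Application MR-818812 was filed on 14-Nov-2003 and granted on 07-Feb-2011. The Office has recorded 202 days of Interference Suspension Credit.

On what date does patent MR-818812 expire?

(a) grant + 13 years → 7 February 2024.
(b) filing + 16 years → 14 November 2019.
Later of the two: 7 February 2024.
Interference Suspension Credit: +202 days → 27 August 2024.

August 27, 2024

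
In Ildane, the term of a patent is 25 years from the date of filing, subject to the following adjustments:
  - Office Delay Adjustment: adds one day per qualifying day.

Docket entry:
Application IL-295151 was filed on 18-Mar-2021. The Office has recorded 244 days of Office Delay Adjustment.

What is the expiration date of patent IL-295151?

November 17, 2046

Base term: filing date + 25 years → 18 March 2046.
Office Delay Adjustment: +244 days → 17 November 2046.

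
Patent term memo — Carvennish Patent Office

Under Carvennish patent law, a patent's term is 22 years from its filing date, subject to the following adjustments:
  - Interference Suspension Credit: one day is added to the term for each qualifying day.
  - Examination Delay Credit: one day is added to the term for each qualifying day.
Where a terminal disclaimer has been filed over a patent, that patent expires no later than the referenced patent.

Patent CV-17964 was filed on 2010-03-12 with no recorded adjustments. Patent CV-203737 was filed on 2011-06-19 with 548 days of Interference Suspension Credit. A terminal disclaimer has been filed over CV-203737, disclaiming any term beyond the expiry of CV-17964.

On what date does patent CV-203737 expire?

Natural term of CV-203737:
  Base: filing + 22 years → 19 June 2033.
  Interference Suspension Credit: +548 days → 19 December 2034.
Expiry of referenced patent CV-17964:
  Base: filing + 22 years → 12 March 2032.
Terminal disclaimer: CV-203737 expires on the earlier of 19 December 2034 and 12 March 2032.

March 12, 2032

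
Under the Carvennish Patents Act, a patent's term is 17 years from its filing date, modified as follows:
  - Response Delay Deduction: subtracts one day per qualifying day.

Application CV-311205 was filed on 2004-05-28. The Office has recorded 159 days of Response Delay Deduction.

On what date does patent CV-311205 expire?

Base term: filing date + 17 years → 28 May 2021.
Response Delay Deduction: −159 days → 20 December 2020.

December 20, 2020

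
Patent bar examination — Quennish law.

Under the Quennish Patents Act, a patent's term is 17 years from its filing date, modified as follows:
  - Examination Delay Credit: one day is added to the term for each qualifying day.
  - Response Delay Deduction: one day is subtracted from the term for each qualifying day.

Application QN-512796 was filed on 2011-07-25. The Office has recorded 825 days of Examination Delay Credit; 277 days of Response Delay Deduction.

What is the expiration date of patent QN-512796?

January 24, 2030

Base term: filing date + 17 years → 25 July 2028.
Examination Delay Credit: +825 days → 28 October 2030.
Response Delay Deduction: −277 days → 24 January 2030.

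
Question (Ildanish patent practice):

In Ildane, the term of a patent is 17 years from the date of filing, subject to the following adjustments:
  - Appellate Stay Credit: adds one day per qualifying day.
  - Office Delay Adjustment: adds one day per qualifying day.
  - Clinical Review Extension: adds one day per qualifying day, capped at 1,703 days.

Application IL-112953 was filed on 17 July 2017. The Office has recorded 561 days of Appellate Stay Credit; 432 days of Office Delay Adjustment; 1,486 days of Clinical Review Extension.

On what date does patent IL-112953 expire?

Base term: filing date + 17 years → 17 July 2034.
Appellate Stay Credit: +561 days → 29 January 2036.
Office Delay Adjustment: +432 days → 5 April 2037.
Clinical Review Extension: 1486 days (within the 1703-day cap) → +1486 days → 30 April 2041.

April 30, 2041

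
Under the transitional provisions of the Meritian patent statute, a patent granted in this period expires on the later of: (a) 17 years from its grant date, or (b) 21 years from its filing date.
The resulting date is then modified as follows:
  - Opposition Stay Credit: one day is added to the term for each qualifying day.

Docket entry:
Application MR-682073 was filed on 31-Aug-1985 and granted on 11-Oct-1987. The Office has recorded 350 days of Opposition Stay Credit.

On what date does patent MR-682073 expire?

(a) grant + 17 years → 11 October 2004.
(b) filing + 21 years → 31 August 2006.
Later of the two: 31 August 2006.
Opposition Stay Credit: +350 days → 16 August 2007.

August 16, 2007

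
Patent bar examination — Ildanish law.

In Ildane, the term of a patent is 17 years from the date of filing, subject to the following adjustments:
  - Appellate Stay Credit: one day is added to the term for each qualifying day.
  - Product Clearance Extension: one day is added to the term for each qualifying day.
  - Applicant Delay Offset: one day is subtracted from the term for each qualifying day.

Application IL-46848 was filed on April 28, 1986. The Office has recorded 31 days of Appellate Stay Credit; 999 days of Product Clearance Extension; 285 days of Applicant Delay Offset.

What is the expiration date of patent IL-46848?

2005-05-12

Base term: filing date + 17 years → 28 April 2003.
Appellate Stay Credit: +31 days → 29 May 2003.
Product Clearance Extension: +999 days → 21 February 2006.
Applicant Delay Offset: −285 days → 12 May 2005.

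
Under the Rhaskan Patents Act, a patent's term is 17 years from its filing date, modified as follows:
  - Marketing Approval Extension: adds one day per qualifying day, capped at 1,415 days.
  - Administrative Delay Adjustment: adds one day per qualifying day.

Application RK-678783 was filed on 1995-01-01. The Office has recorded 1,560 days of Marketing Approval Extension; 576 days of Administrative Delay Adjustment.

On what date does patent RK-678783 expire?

2017-06-14

Base term: filing date + 17 years → 1 January 2012.
Marketing Approval Extension: 1560 days claimed exceeds the 1415-day cap, so +1415 days → 16 November 2015.
Administrative Delay Adjustment: +576 days → 14 June 2017.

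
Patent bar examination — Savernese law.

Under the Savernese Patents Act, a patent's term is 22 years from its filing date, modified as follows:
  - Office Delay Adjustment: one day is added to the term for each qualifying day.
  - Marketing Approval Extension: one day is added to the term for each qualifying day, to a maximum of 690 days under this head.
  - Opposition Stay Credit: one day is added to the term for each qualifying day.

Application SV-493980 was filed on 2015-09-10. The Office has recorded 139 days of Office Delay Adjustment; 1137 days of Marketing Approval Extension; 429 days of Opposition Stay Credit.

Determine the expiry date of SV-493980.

Base term: filing date + 22 years → 10 September 2037.
Office Delay Adjustment: +139 days → 27 January 2038.
Marketing Approval Extension: 1137 days claimed exceeds the 690-day cap, so +690 days → 18 December 2039.
Opposition Stay Credit: +429 days → 19 February 2041.

February 19, 2041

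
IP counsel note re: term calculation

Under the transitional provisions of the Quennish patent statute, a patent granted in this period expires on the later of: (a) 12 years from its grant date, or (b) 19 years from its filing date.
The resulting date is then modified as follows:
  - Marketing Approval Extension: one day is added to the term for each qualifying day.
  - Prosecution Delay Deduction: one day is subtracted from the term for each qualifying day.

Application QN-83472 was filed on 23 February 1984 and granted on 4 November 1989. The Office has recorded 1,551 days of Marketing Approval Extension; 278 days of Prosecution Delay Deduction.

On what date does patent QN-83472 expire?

August 19, 2006

(a) grant + 12 years → 4 November 2001.
(b) filing + 19 years → 23 February 2003.
Later of the two: 23 February 2003.
Marketing Approval Extension: +1551 days → 24 May 2007.
Prosecution Delay Deduction: −278 days → 19 August 2006.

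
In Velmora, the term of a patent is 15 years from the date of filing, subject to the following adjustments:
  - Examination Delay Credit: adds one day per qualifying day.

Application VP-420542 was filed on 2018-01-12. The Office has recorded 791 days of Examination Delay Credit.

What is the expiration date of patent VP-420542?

2035-03-14

Base term: filing date + 15 years → 12 January 2033.
Examination Delay Credit: +791 days → 14 March 2035.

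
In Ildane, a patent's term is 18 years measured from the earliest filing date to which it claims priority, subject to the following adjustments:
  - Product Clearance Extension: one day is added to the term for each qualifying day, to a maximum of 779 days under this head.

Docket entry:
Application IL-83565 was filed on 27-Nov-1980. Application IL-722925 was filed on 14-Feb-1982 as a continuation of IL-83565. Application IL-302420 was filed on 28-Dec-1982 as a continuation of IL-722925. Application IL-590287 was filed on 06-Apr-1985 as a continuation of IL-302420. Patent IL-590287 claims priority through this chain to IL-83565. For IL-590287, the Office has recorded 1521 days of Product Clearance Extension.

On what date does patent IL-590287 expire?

January 14, 2001

Earliest priority filing: 27 November 1980.
Base term: 27 November 1980 + 18 years → 27 November 1998.
Product Clearance Extension: 1521 days claimed exceeds the 779-day cap, so +779 days → 14 January 2001.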